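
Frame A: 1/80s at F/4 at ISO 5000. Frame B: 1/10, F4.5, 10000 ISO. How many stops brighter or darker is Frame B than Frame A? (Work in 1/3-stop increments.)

Aperture: f/4 → f/4.5 — 1/3 stop smaller aperture (darker).
Shutter speed: 1/80 → 1/60 → 1/50 → 1/40 → 1/30 → 1/25 → 1/20 → 1/15 → 1/13 → 1/10 — 3 stops slower (brighter).
ISO: 5000 → 6400 → 8000 → 10000 — 1 stop higher (brighter).
Net: −1/3 +3 +1 = +3 2/3 stops.

3 2/3 stops brighter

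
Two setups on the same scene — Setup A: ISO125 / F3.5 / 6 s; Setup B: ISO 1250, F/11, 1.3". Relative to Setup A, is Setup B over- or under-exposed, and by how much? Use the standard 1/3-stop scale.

2 1/3 stops darker

Aperture: f/3.5 → f/4 → f/4.5 → f/5 → f/5.6 → f/6.3 → f/7.1 → f/8 → f/9 → f/10 → f/11 — 3 1/3 stops smaller aperture (darker).
Shutter speed: 6 → 5 → 4 → 3.2 → 2.5 → 2 → 1.6 → 1.3 — 2 1/3 stops faster (darker).
ISO: 125 → 160 → 200 → 250 → 320 → 400 → 500 → 640 → 800 → 1000 → 1250 — 3 1/3 stops raised (brighter).
Net: −3 1/3 −2 1/3 +3 1/3 = −2 1/3 stops.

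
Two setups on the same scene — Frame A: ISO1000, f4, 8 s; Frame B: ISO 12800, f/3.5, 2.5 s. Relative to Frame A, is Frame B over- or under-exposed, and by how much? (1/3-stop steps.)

Aperture: f/4 → f/3.5 — 1/3 stop wider (brighter).
Shutter speed: 8 → 6 → 5 → 4 → 3.2 → 2.5 — 1 2/3 stops shorter (darker).
ISO: 1000 → 1250 → 1600 → 2000 → 2500 → 3200 → 4000 → 5000 → 6400 → 8000 → 10000 → 12800 — 3 2/3 stops raised (brighter).
Net: +1/3 −1 2/3 +3 2/3 = +2 1/3 stops.

2 1/3 stops brighter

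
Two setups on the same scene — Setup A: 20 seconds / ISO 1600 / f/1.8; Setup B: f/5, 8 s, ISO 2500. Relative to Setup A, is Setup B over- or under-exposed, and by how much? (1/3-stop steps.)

Aperture: f/1.8 → f/2 → f/2.2 → f/2.5 → f/2.8 → f/3.2 → f/3.5 → f/4 → f/4.5 → f/5 — 3 stops stopped down (darker).
Shutter speed: 20 → 15 → 13 → 10 → 8 — 1 1/3 stops shorter (darker).
ISO: 1600 → 2000 → 2500 — 2/3 stop higher (brighter).
Net: −3 −1 1/3 +2/3 = −3 2/3 stops.

3 2/3 stops darker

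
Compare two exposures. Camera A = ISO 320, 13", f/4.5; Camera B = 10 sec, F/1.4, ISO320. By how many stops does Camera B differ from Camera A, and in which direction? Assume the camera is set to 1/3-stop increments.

Aperture: f/4.5 → f/4 → f/3.5 → f/3.2 → f/2.8 → f/2.5 → f/2.2 → f/2 → f/1.8 → f/1.6 → f/1.4 — 3 1/3 stops wider (brighter).
Shutter speed: 13 → 10 — 1/3 stop faster (darker).
ISO: unchanged.
Net: +3 1/3 −1/3 = +3 stops.

3 stops brighter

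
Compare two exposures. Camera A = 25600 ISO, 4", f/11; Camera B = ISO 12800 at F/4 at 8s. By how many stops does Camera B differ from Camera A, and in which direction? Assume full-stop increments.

3 stops brighter

Aperture: f/11 → f/8 → f/5.6 → f/4 — 3 stops larger aperture (brighter).
Shutter speed: 4 → 8 — 1 stop slower (brighter).
ISO: 25600 → 12800 — 1 stop lower (darker).
Net: +3 +1 −1 = +3 stops.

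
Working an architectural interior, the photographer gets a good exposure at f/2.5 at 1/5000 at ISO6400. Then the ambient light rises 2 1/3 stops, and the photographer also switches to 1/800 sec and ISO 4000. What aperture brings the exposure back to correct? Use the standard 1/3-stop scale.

f/11

Scene light: 2 1/3 stops brighter.
Shutter speed: 1/5000 → 1/4000 → 1/3200 → 1/2500 → 1/2000 → 1/1600 → 1/1250 → 1/1000 → 1/800 — 2 2/3 stops slower (brighter).
ISO: 6400 → 5000 → 4000 — 2/3 stop lower (darker).
Net so far: 4 1/3 stops brighter. Aperture: f/2.5 → f/2.8 → f/3.2 → f/3.5 → f/4 → f/4.5 → f/5 → f/5.6 → f/6.3 → f/7.1 → f/8 → f/9 → f/10 → f/11.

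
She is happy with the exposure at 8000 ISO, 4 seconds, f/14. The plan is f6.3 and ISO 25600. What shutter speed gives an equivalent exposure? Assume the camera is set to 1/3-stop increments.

Aperture: f/14 → f/13 → f/11 → f/10 → f/9 → f/8 → f/7.1 → f/6.3 — 2 1/3 stops wider (brighter).
ISO: 8000 → 10000 → 12800 → 16000 → 20000 → 25600 — 1 2/3 stops raised (brighter).
Net change so far: 4 stops brighter. Offset with the shutter speed: 4 → 3.2 → 2.5 → 2 → 1.6 → 1.3 → 1 → 0.8 → 0.6 → 0.5 → 0.4 → 0.3 → 1/4.

1/4s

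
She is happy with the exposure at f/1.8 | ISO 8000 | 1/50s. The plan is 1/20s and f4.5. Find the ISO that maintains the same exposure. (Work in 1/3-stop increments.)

ISO 20000

Shutter speed: 1/50 → 1/40 → 1/30 → 1/25 → 1/20 — 1 1/3 stops slower (brighter).
Aperture: f/1.8 → f/2 → f/2.2 → f/2.5 → f/2.8 → f/3.2 → f/3.5 → f/4 → f/4.5 — 2 2/3 stops narrower (darker).
Net change so far: 1 1/3 stops darker. Offset with the ISO: 8000 → 10000 → 12800 → 16000 → 20000.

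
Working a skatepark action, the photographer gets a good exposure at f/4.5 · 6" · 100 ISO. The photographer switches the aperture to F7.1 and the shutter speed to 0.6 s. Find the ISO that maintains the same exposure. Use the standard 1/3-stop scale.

Aperture: f/4.5 → f/5 → f/5.6 → f/6.3 → f/7.1 — 1 1/3 stops smaller aperture (darker).
Shutter speed: 6 → 5 → 4 → 3.2 → 2.5 → 2 → 1.6 → 1.3 → 1 → 0.8 → 0.6 — 3 1/3 stops faster (darker).
Net change so far: 4 2/3 stops darker. Offset with the ISO: 100 → 125 → 160 → 200 → 250 → 320 → 400 → 500 → 640 → 800 → 1000 → 1250 → 1600 → 2000 → 2500.

ISO 2500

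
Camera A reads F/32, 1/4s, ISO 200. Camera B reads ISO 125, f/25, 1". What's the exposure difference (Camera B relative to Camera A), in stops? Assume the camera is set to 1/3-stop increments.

2 stops brighter

Aperture: f/32 → f/29 → f/25 — 2/3 stop larger aperture (brighter).
Shutter speed: 1/4 → 0.3 → 0.4 → 0.5 → 0.6 → 0.8 → 1 — 2 stops longer (brighter).
ISO: 200 → 160 → 125 — 2/3 stop dropped (darker).
Net: +2/3 +2 −2/3 = +2 stops.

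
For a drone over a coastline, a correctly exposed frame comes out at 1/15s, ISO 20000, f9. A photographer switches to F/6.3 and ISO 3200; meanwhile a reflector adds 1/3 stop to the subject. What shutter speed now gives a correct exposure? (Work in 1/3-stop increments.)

Scene light: 1/3 stop brighter.
Aperture: f/9 → f/8 → f/7.1 → f/6.3 — 1 stop opened up (brighter).
ISO: 20000 → 16000 → 12800 → 10000 → 8000 → 6400 → 5000 → 4000 → 3200 — 2 2/3 stops lower (darker).
Net so far: 1 1/3 stops darker. Shutter speed: 1/15 → 1/13 → 1/10 → 1/8 → 1/6.

1/6s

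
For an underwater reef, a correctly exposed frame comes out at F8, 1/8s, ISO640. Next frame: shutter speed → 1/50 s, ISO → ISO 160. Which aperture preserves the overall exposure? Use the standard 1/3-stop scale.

f/1.6

Shutter speed: 1/8 → 1/10 → 1/13 → 1/15 → 1/20 → 1/25 → 1/30 → 1/40 → 1/50 — 2 2/3 stops shorter (darker).
ISO: 640 → 500 → 400 → 320 → 250 → 200 → 160 — 2 stops lower (darker).
Net change so far: 4 2/3 stops darker. Offset with the aperture: f/8 → f/7.1 → f/6.3 → f/5.6 → f/5 → f/4.5 → f/4 → f/3.5 → f/3.2 → f/2.8 → f/2.5 → f/2.2 → f/2 → f/1.8 → f/1.6.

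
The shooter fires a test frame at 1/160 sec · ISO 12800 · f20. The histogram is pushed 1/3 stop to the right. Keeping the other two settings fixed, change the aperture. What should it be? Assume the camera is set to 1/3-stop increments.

f/22

Overexposed by 1/3 stop → need 1/3 stop darker.
Aperture: f/20 → f/22.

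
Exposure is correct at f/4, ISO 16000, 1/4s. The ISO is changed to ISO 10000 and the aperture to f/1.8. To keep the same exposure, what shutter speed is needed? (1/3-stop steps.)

1/13s

ISO: 16000 → 12800 → 10000 — 2/3 stop lower (darker).
Aperture: f/4 → f/3.5 → f/3.2 → f/2.8 → f/2.5 → f/2.2 → f/2 → f/1.8 — 2 1/3 stops larger aperture (brighter).
Net change so far: 1 2/3 stops brighter. Offset with the shutter speed: 1/4 → 1/5 → 1/6 → 1/8 → 1/10 → 1/13.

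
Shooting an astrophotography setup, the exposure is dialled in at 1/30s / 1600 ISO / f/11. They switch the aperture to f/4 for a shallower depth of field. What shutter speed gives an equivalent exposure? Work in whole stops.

Aperture: f/11 → f/8 → f/5.6 → f/4 — 3 stops larger aperture (brighter).
Need 3 stops darker from the shutter speed: 1/30 → 1/60 → 1/125 → 1/250.

1/250s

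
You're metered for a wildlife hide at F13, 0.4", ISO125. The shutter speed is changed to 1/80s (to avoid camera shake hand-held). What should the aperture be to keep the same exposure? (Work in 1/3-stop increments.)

f/2.2

Shutter speed: 0.4 → 0.3 → 1/4 → 1/5 → 1/6 → 1/8 → 1/10 → 1/13 → 1/15 → 1/20 → 1/25 → 1/30 → 1/40 → 1/50 → 1/60 → 1/80 — 5 stops faster (darker).
Need 5 stops brighter from the aperture: f/13 → f/11 → f/10 → f/9 → f/8 → f/7.1 → f/6.3 → f/5.6 → f/5 → f/4.5 → f/4 → f/3.5 → f/3.2 → f/2.8 → f/2.5 → f/2.2.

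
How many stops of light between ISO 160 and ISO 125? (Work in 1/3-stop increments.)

160 → 125 — count the steps: 1 third-stops = 1/3 stop.

1/3 stop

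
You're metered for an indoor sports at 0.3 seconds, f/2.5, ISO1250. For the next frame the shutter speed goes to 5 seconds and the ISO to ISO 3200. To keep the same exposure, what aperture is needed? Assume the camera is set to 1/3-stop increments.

Shutter speed: 0.3 → 0.4 → 0.5 → 0.6 → 0.8 → 1 → 1.3 → 1.6 → 2 → 2.5 → 3.2 → 4 → 5 — 4 stops slower (brighter).
ISO: 1250 → 1600 → 2000 → 2500 → 3200 — 1 1/3 stops raised (brighter).
Net change so far: 5 1/3 stops brighter. Offset with the aperture: f/2.5 → f/2.8 → f/3.2 → f/3.5 → f/4 → f/4.5 → f/5 → f/5.6 → f/6.3 → f/7.1 → f/8 → f/9 → f/10 → f/11 → f/13 → f/14 → f/16.

f/16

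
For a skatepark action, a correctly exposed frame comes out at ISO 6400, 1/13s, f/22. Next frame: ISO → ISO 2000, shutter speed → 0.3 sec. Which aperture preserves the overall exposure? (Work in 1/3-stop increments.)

f/25

ISO: 6400 → 5000 → 4000 → 3200 → 2500 → 2000 — 1 2/3 stops dropped (darker).
Shutter speed: 1/13 → 1/10 → 1/8 → 1/6 → 1/5 → 1/4 → 0.3 — 2 stops slower (brighter).
Net change so far: 1/3 stop brighter. Offset with the aperture: f/22 → f/25.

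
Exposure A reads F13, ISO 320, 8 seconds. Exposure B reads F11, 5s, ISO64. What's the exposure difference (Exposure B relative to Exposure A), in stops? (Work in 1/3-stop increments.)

2 2/3 stops darker

Aperture: f/13 → f/11 — 1/3 stop larger aperture (brighter).
Shutter speed: 8 → 6 → 5 — 2/3 stop shorter (darker).
ISO: 320 → 250 → 200 → 160 → 125 → 100 → 80 → 64 — 2 1/3 stops dropped (darker).
Net: +1/3 −2/3 −2 1/3 = −2 2/3 stops.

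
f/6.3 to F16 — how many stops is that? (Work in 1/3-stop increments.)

f/6.3 → f/7.1 → f/8 → f/9 → f/10 → f/11 → f/13 → f/14 → f/16 — count the steps: 8 third-stops = 2 2/3 stops.

2 2/3 stops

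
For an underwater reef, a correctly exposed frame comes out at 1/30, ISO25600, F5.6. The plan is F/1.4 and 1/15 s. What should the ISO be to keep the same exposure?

Aperture: f/5.6 → f/4 → f/2.8 → f/2 → f/1.4 — 4 stops wider (brighter).
Shutter speed: 1/30 → 1/15 — 1 stop slower (brighter).
Net change so far: 5 stops brighter. Offset with the ISO: 25600 → 12800 → 6400 → 3200 → 1600 → 800.

ISO 800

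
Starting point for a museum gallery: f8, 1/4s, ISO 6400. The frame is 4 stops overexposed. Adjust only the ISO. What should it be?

ISO 400

Overexposed by 4 stops → need 4 stops darker.
ISO: 6400 → 3200 → 1600 → 800 → 400.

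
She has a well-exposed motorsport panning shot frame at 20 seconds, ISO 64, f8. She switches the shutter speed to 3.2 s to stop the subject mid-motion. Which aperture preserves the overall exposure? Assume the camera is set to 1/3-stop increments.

Shutter speed: 20 → 15 → 13 → 10 → 8 → 6 → 5 → 4 → 3.2 — 2 2/3 stops shorter (darker).
Need 2 2/3 stops brighter from the aperture: f/8 → f/7.1 → f/6.3 → f/5.6 → f/5 → f/4.5 → f/4 → f/3.5 → f/3.2.

f/3.2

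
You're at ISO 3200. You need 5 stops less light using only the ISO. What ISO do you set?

ISO 100

ISO: 3200 → 1600 → 800 → 400 → 200 → 100 — 5 stops dropped (darker).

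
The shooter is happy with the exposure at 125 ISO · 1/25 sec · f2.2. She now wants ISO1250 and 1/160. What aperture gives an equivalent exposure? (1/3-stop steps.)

ISO: 125 → 160 → 200 → 250 → 320 → 400 → 500 → 640 → 800 → 1000 → 1250 — 3 1/3 stops higher (brighter).
Shutter speed: 1/25 → 1/30 → 1/40 → 1/50 → 1/60 → 1/80 → 1/100 → 1/125 → 1/160 — 2 2/3 stops faster (darker).
Net change so far: 2/3 stop brighter. Offset with the aperture: f/2.2 → f/2.5 → f/2.8.

f/2.8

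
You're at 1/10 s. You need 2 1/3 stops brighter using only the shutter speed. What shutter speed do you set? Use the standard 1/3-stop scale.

Shutter speed: 1/10 → 1/8 → 1/6 → 1/5 → 1/4 → 0.3 → 0.4 → 0.5 — 2 1/3 stops longer (brighter).

0.5 s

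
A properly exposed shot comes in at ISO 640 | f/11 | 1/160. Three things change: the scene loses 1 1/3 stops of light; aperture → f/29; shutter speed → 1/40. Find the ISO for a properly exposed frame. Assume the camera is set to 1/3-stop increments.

Scene light: 1 1/3 stops darker.
Aperture: f/11 → f/13 → f/14 → f/16 → f/18 → f/20 → f/22 → f/25 → f/29 — 2 2/3 stops narrower (darker).
Shutter speed: 1/160 → 1/125 → 1/100 → 1/80 → 1/60 → 1/50 → 1/40 — 2 stops longer (brighter).
Net so far: 2 stops darker. ISO: 640 → 800 → 1000 → 1250 → 1600 → 2000 → 2500.

ISO 2500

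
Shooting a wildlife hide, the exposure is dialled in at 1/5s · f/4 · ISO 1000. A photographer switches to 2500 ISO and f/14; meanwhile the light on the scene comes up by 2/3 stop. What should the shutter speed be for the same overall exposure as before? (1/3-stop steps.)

Scene light: 2/3 stop brighter.
ISO: 1000 → 1250 → 1600 → 2000 → 2500 — 1 1/3 stops raised (brighter).
Aperture: f/4 → f/4.5 → f/5 → f/5.6 → f/6.3 → f/7.1 → f/8 → f/9 → f/10 → f/11 → f/13 → f/14 — 3 2/3 stops smaller aperture (darker).
Net so far: 1 2/3 stops darker. Shutter speed: 1/5 → 1/4 → 0.3 → 0.4 → 0.5 → 0.6.

0.6 s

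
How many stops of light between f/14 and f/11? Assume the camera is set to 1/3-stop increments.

2/3 stop

f/14 → f/13 → f/11 — count the steps: 2 third-stops = 2/3 stop.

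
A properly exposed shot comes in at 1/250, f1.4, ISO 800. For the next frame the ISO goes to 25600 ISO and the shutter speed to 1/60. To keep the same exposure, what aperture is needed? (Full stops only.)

ISO: 800 → 1600 → 3200 → 6400 → 12800 → 25600 — 5 stops raised (brighter).
Shutter speed: 1/250 → 1/125 → 1/60 — 2 stops slower (brighter).
Net change so far: 7 stops brighter. Offset with the aperture: f/1.4 → f/2 → f/2.8 → f/4 → f/5.6 → f/8 → f/11 → f/16.

f/16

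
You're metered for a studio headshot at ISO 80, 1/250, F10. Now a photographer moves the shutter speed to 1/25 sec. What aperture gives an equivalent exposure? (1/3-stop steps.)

f/32

Shutter speed: 1/250 → 1/200 → 1/160 → 1/125 → 1/100 → 1/80 → 1/60 → 1/50 → 1/40 → 1/30 → 1/25 — 3 1/3 stops slower (brighter).
Need 3 1/3 stops darker from the aperture: f/10 → f/11 → f/13 → f/14 → f/16 → f/18 → f/20 → f/22 → f/25 → f/29 → f/32.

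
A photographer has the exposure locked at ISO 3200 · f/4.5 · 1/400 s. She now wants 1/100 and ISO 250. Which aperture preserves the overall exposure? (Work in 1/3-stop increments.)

Shutter speed: 1/400 → 1/320 → 1/250 → 1/200 → 1/160 → 1/125 → 1/100 — 2 stops longer (brighter).
ISO: 3200 → 2500 → 2000 → 1600 → 1250 → 1000 → 800 → 640 → 500 → 400 → 320 → 250 — 3 2/3 stops dropped (darker).
Net change so far: 1 2/3 stops darker. Offset with the aperture: f/4.5 → f/4 → f/3.5 → f/3.2 → f/2.8 → f/2.5.

f/2.5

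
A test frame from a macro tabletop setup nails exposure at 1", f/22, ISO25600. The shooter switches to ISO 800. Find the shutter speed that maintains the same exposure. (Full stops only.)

30 s

ISO: 25600 → 12800 → 6400 → 3200 → 1600 → 800 — 5 stops dropped (darker).
Need 5 stops brighter from the shutter speed: 1 → 2 → 4 → 8 → 15 → 30.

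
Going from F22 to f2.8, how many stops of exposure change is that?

6 stops

f/22 → f/16 → f/11 → f/8 → f/5.6 → f/4 → f/2.8 — count the steps: 6 stops.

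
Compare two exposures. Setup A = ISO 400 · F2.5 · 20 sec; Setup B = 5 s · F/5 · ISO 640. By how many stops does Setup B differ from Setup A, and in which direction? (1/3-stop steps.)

Aperture: f/2.5 → f/2.8 → f/3.2 → f/3.5 → f/4 → f/4.5 → f/5 — 2 stops stopped down (darker).
Shutter speed: 20 → 15 → 13 → 10 → 8 → 6 → 5 — 2 stops shorter (darker).
ISO: 400 → 500 → 640 — 2/3 stop higher (brighter).
Net: −2 −2 +2/3 = −3 1/3 stops.

3 1/3 stops darker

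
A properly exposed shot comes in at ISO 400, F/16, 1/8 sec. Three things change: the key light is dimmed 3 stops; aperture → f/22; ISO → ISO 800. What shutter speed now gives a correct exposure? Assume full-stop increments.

1 s

Scene light: 3 stops darker.
Aperture: f/16 → f/22 — 1 stop stopped down (darker).
ISO: 400 → 800 — 1 stop higher (brighter).
Net so far: 3 stops darker. Shutter speed: 1/8 → 1/4 → 1/2 → 1.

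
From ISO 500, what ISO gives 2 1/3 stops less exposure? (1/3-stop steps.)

ISO 100

ISO: 500 → 400 → 320 → 250 → 200 → 160 → 125 → 100 — 2 1/3 stops lower (darker).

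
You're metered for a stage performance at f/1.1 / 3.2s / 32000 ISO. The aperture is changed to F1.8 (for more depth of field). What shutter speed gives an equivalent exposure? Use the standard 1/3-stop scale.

8 s

Aperture: f/1.1 → f/1.2 → f/1.4 → f/1.6 → f/1.8 — 1 1/3 stops smaller aperture (darker).
Need 1 1/3 stops brighter from the shutter speed: 3.2 → 4 → 5 → 6 → 8.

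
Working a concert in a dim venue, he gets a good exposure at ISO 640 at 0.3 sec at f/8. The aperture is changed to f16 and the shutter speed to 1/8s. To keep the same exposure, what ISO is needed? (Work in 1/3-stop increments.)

Aperture: f/8 → f/9 → f/10 → f/11 → f/13 → f/14 → f/16 — 2 stops smaller aperture (darker).
Shutter speed: 0.3 → 1/4 → 1/5 → 1/6 → 1/8 — 1 1/3 stops shorter (darker).
Net change so far: 3 1/3 stops darker. Offset with the ISO: 640 → 800 → 1000 → 1250 → 1600 → 2000 → 2500 → 3200 → 4000 → 5000 → 6400.

ISO 6400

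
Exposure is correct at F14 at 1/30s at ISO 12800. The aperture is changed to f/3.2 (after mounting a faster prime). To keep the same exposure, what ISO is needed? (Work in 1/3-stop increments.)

ISO 640

Aperture: f/14 → f/13 → f/11 → f/10 → f/9 → f/8 → f/7.1 → f/6.3 → f/5.6 → f/5 → f/4.5 → f/4 → f/3.5 → f/3.2 — 4 1/3 stops larger aperture (brighter).
Need 4 1/3 stops darker from the ISO: 12800 → 10000 → 8000 → 6400 → 5000 → 4000 → 3200 → 2500 → 2000 → 1600 → 1250 → 1000 → 800 → 640.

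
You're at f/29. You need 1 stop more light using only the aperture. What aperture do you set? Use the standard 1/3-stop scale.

Aperture: f/29 → f/25 → f/22 → f/20 — 1 stop wider (brighter).

f/20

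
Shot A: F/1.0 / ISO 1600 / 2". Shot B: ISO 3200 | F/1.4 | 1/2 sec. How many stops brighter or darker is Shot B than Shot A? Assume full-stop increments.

Aperture: f/1.0 → f/1.4 — 1 stop stopped down (darker).
Shutter speed: 2 → 1 → 1/2 — 2 stops shorter (darker).
ISO: 1600 → 3200 — 1 stop higher (brighter).
Net: −1 −2 +1 = −2 stops.

2 stops darker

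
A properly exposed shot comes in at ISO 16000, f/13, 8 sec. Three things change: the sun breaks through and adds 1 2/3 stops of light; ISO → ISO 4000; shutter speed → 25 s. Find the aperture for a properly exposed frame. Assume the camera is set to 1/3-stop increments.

f/20

Scene light: 1 2/3 stops brighter.
ISO: 16000 → 12800 → 10000 → 8000 → 6400 → 5000 → 4000 — 2 stops lower (darker).
Shutter speed: 8 → 10 → 13 → 15 → 20 → 25 — 1 2/3 stops longer (brighter).
Net so far: 1 1/3 stops brighter. Aperture: f/13 → f/14 → f/16 → f/18 → f/20.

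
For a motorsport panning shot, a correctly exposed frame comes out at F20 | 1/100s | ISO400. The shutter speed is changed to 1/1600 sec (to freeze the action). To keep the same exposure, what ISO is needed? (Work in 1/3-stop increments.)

ISO 6400

Shutter speed: 1/100 → 1/125 → 1/160 → 1/200 → 1/250 → 1/320 → 1/400 → 1/500 → 1/640 → 1/800 → 1/1000 → 1/1250 → 1/1600 — 4 stops faster (darker).
Need 4 stops brighter from the ISO: 400 → 500 → 640 → 800 → 1000 → 1250 → 1600 → 2000 → 2500 → 3200 → 4000 → 5000 → 6400.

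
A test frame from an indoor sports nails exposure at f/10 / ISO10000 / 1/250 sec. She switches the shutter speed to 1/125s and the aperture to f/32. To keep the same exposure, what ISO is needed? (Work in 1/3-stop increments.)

ISO 51200

Shutter speed: 1/250 → 1/200 → 1/160 → 1/125 — 1 stop slower (brighter).
Aperture: f/10 → f/11 → f/13 → f/14 → f/16 → f/18 → f/20 → f/22 → f/25 → f/29 → f/32 — 3 1/3 stops stopped down (darker).
Net change so far: 2 1/3 stops darker. Offset with the ISO: 10000 → 12800 → 16000 → 20000 → 25600 → 32000 → 40000 → 51200.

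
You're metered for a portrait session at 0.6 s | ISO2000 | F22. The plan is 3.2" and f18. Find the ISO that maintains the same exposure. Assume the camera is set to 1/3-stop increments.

Shutter speed: 0.6 → 0.8 → 1 → 1.3 → 1.6 → 2 → 2.5 → 3.2 — 2 1/3 stops slower (brighter).
Aperture: f/22 → f/20 → f/18 — 2/3 stop wider (brighter).
Net change so far: 3 stops brighter. Offset with the ISO: 2000 → 1600 → 1250 → 1000 → 800 → 640 → 500 → 400 → 320 → 250.

ISO 250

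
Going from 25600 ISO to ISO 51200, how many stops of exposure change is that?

1 stop

25600 → 51200 — count the steps: 1 stop.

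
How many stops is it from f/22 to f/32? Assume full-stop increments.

f/22 → f/32 — count the steps: 1 stop.

1 stop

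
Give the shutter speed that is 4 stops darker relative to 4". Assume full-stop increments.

Shutter speed: 4 → 2 → 1 → 1/2 → 1/4 — 4 stops faster (darker).

1/4s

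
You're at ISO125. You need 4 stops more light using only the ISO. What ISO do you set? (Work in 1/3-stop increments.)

ISO: 125 → 160 → 200 → 250 → 320 → 400 → 500 → 640 → 800 → 1000 → 1250 → 1600 → 2000 — 4 stops raised (brighter).

ISO 2000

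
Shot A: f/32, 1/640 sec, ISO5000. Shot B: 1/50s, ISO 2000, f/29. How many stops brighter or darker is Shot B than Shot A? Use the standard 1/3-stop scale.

Aperture: f/32 → f/29 — 1/3 stop wider (brighter).
Shutter speed: 1/640 → 1/500 → 1/400 → 1/320 → 1/250 → 1/200 → 1/160 → 1/125 → 1/100 → 1/80 → 1/60 → 1/50 — 3 2/3 stops slower (brighter).
ISO: 5000 → 4000 → 3200 → 2500 → 2000 — 1 1/3 stops lower (darker).
Net: +1/3 +3 2/3 −1 1/3 = +2 2/3 stops.

2 2/3 stops brighter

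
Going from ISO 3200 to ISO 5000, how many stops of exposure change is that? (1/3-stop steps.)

3200 → 4000 → 5000 — count the steps: 2 third-stops = 2/3 stop.

2/3 stop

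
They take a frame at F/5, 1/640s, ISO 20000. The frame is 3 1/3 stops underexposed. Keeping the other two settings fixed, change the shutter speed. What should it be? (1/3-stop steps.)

Underexposed by 3 1/3 stops → need 3 1/3 stops brighter.
Shutter speed: 1/640 → 1/500 → 1/400 → 1/320 → 1/250 → 1/200 → 1/160 → 1/125 → 1/100 → 1/80 → 1/60.

1/60s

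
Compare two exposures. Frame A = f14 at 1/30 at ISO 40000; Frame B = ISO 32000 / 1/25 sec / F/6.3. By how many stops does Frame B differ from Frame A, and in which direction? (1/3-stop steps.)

2 1/3 stops brighter

Aperture: f/14 → f/13 → f/11 → f/10 → f/9 → f/8 → f/7.1 → f/6.3 — 2 1/3 stops wider (brighter).
Shutter speed: 1/30 → 1/25 — 1/3 stop longer (brighter).
ISO: 40000 → 32000 — 1/3 stop lower (darker).
Net: +2 1/3 +1/3 −1/3 = +2 1/3 stops.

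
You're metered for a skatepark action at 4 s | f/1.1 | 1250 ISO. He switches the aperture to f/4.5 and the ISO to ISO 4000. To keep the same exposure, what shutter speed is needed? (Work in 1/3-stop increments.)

20 s

Aperture: f/1.1 → f/1.2 → f/1.4 → f/1.6 → f/1.8 → f/2 → f/2.2 → f/2.5 → f/2.8 → f/3.2 → f/3.5 → f/4 → f/4.5 — 4 stops smaller aperture (darker).
ISO: 1250 → 1600 → 2000 → 2500 → 3200 → 4000 — 1 2/3 stops raised (brighter).
Net change so far: 2 1/3 stops darker. Offset with the shutter speed: 4 → 5 → 6 → 8 → 10 → 13 → 15 → 20.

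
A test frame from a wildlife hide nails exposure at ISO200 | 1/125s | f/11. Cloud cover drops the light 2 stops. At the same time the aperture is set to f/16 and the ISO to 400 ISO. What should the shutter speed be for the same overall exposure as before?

1/30s

Scene light: 2 stops darker.
Aperture: f/11 → f/16 — 1 stop narrower (darker).
ISO: 200 → 400 — 1 stop higher (brighter).
Net so far: 2 stops darker. Shutter speed: 1/125 → 1/60 → 1/30.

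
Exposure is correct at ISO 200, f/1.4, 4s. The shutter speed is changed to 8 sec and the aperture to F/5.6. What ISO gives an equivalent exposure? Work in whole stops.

Shutter speed: 4 → 8 — 1 stop longer (brighter).
Aperture: f/1.4 → f/2 → f/2.8 → f/4 → f/5.6 — 4 stops smaller aperture (darker).
Net change so far: 3 stops darker. Offset with the ISO: 200 → 400 → 800 → 1600.

ISO 1600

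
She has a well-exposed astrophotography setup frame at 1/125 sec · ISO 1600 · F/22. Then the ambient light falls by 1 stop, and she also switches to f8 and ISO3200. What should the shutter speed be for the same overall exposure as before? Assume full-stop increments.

Scene light: 1 stop darker.
Aperture: f/22 → f/16 → f/11 → f/8 — 3 stops wider (brighter).
ISO: 1600 → 3200 — 1 stop raised (brighter).
Net so far: 3 stops brighter. Shutter speed: 1/125 → 1/250 → 1/500 → 1/1000.

1/1000s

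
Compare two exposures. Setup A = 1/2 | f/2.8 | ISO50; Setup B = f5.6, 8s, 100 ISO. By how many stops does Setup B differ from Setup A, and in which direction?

Aperture: f/2.8 → f/4 → f/5.6 — 2 stops stopped down (darker).
Shutter speed: 1/2 → 1 → 2 → 4 → 8 — 4 stops longer (brighter).
ISO: 50 → 100 — 1 stop higher (brighter).
Net: −2 +4 +1 = +3 stops.

3 stops brighter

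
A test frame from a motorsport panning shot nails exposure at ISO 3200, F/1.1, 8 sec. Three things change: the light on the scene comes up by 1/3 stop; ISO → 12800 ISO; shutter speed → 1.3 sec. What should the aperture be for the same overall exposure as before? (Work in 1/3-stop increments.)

f/1.0

Scene light: 1/3 stop brighter.
ISO: 3200 → 4000 → 5000 → 6400 → 8000 → 10000 → 12800 — 2 stops raised (brighter).
Shutter speed: 8 → 6 → 5 → 4 → 3.2 → 2.5 → 2 → 1.6 → 1.3 — 2 2/3 stops shorter (darker).
Net so far: 1/3 stop darker. Aperture: f/1.1 → f/1.0.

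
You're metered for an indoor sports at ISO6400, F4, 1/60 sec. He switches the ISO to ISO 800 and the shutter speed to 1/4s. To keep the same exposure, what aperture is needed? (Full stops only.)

ISO: 6400 → 3200 → 1600 → 800 — 3 stops dropped (darker).
Shutter speed: 1/60 → 1/30 → 1/15 → 1/8 → 1/4 — 4 stops longer (brighter).
Net change so far: 1 stop brighter. Offset with the aperture: f/4 → f/5.6.

f/5.6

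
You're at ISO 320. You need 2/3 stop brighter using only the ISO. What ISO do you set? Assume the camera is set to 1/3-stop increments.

ISO: 320 → 400 → 500 — 2/3 stop higher (brighter).

ISO 500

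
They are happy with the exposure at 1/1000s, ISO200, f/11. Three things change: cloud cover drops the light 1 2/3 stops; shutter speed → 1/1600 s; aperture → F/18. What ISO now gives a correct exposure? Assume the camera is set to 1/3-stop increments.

Scene light: 1 2/3 stops darker.
Shutter speed: 1/1000 → 1/1250 → 1/1600 — 2/3 stop faster (darker).
Aperture: f/11 → f/13 → f/14 → f/16 → f/18 — 1 1/3 stops smaller aperture (darker).
Net so far: 3 2/3 stops darker. ISO: 200 → 250 → 320 → 400 → 500 → 640 → 800 → 1000 → 1250 → 1600 → 2000 → 2500.

ISO 2500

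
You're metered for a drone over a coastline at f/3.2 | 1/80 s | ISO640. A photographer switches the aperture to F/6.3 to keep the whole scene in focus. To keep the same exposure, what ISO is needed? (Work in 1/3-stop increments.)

Aperture: f/3.2 → f/3.5 → f/4 → f/4.5 → f/5 → f/5.6 → f/6.3 — 2 stops stopped down (darker).
Need 2 stops brighter from the ISO: 640 → 800 → 1000 → 1250 → 1600 → 2000 → 2500.

ISO 2500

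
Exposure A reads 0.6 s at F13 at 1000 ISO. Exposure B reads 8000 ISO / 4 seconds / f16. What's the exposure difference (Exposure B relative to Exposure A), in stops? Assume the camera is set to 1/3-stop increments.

5 stops brighter

Aperture: f/13 → f/14 → f/16 — 2/3 stop stopped down (darker).
Shutter speed: 0.6 → 0.8 → 1 → 1.3 → 1.6 → 2 → 2.5 → 3.2 → 4 — 2 2/3 stops slower (brighter).
ISO: 1000 → 1250 → 1600 → 2000 → 2500 → 3200 → 4000 → 5000 → 6400 → 8000 — 3 stops raised (brighter).
Net: −2/3 +2 2/3 +3 = +5 stops.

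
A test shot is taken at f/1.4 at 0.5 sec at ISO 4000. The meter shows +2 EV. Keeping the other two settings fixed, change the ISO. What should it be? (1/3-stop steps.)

ISO 1000

Overexposed by 2 stops → need 2 stops darker.
ISO: 4000 → 3200 → 2500 → 2000 → 1600 → 1250 → 1000.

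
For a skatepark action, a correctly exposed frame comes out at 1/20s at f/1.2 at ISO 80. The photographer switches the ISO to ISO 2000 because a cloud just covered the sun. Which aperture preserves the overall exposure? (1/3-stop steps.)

f/6.3

ISO: 80 → 100 → 125 → 160 → 200 → 250 → 320 → 400 → 500 → 640 → 800 → 1000 → 1250 → 1600 → 2000 — 4 2/3 stops higher (brighter).
Need 4 2/3 stops darker from the aperture: f/1.2 → f/1.4 → f/1.6 → f/1.8 → f/2 → f/2.2 → f/2.5 → f/2.8 → f/3.2 → f/3.5 → f/4 → f/4.5 → f/5 → f/5.6 → f/6.3.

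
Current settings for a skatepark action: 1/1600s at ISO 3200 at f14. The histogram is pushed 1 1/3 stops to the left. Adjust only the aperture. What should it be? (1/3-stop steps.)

f/9

Underexposed by 1 1/3 stops → need 1 1/3 stops brighter.
Aperture: f/14 → f/13 → f/11 → f/10 → f/9.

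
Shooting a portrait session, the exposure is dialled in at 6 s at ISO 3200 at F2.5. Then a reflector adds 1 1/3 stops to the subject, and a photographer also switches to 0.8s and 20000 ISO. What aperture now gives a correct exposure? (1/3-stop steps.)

Scene light: 1 1/3 stops brighter.
Shutter speed: 6 → 5 → 4 → 3.2 → 2.5 → 2 → 1.6 → 1.3 → 1 → 0.8 — 3 stops shorter (darker).
ISO: 3200 → 4000 → 5000 → 6400 → 8000 → 10000 → 12800 → 16000 → 20000 — 2 2/3 stops higher (brighter).
Net so far: 1 stop brighter. Aperture: f/2.5 → f/2.8 → f/3.2 → f/3.5.

f/3.5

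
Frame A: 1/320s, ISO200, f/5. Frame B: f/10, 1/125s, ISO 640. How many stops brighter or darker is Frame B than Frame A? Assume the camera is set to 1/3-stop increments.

1 stop brighter

Aperture: f/5 → f/5.6 → f/6.3 → f/7.1 → f/8 → f/9 → f/10 — 2 stops stopped down (darker).
Shutter speed: 1/320 → 1/250 → 1/200 → 1/160 → 1/125 — 1 1/3 stops slower (brighter).
ISO: 200 → 250 → 320 → 400 → 500 → 640 — 1 2/3 stops raised (brighter).
Net: −2 +1 1/3 +1 2/3 = +1 stop.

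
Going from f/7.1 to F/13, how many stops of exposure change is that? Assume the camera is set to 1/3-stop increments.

1 2/3 stops

f/7.1 → f/8 → f/9 → f/10 → f/11 → f/13 — count the steps: 5 third-stops = 1 2/3 stops.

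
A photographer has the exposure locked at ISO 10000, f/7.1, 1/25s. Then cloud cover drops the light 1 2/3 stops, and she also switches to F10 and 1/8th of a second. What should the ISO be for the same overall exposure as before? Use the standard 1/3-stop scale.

Scene light: 1 2/3 stops darker.
Aperture: f/7.1 → f/8 → f/9 → f/10 — 1 stop smaller aperture (darker).
Shutter speed: 1/25 → 1/20 → 1/15 → 1/13 → 1/10 → 1/8 — 1 2/3 stops longer (brighter).
Net so far: 1 stop darker. ISO: 10000 → 12800 → 16000 → 20000.

ISO 20000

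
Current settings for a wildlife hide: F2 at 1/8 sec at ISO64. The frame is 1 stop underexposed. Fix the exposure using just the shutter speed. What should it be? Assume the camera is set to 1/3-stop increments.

Underexposed by 1 stop → need 1 stop brighter.
Shutter speed: 1/8 → 1/6 → 1/5 → 1/4.

1/4s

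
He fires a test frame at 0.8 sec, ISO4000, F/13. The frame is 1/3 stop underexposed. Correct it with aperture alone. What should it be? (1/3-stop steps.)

Underexposed by 1/3 stop → need 1/3 stop brighter.
Aperture: f/13 → f/11.

f/11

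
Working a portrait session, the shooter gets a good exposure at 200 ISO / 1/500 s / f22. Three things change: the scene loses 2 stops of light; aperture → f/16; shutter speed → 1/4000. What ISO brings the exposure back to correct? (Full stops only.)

Scene light: 2 stops darker.
Aperture: f/22 → f/16 — 1 stop larger aperture (brighter).
Shutter speed: 1/500 → 1/1000 → 1/2000 → 1/4000 — 3 stops faster (darker).
Net so far: 4 stops darker. ISO: 200 → 400 → 800 → 1600 → 3200.

ISO 3200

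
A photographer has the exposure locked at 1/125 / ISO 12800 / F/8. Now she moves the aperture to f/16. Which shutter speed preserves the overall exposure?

Aperture: f/8 → f/11 → f/16 — 2 stops stopped down (darker).
Need 2 stops brighter from the shutter speed: 1/125 → 1/60 → 1/30.

1/30s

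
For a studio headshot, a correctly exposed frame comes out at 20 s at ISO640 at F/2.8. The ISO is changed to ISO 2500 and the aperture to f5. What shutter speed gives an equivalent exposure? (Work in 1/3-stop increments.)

ISO: 640 → 800 → 1000 → 1250 → 1600 → 2000 → 2500 — 2 stops raised (brighter).
Aperture: f/2.8 → f/3.2 → f/3.5 → f/4 → f/4.5 → f/5 — 1 2/3 stops stopped down (darker).
Net change so far: 1/3 stop brighter. Offset with the shutter speed: 20 → 15.

15 s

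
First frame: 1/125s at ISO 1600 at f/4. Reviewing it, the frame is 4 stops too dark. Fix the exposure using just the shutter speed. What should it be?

1/8s

Underexposed by 4 stops → need 4 stops brighter.
Shutter speed: 1/125 → 1/60 → 1/30 → 1/15 → 1/8.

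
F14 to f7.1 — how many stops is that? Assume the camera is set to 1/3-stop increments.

f/14 → f/13 → f/11 → f/10 → f/9 → f/8 → f/7.1 — count the steps: 6 third-stops = 2 stops.

2 stops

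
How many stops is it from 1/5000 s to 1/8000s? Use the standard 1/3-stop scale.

1/5000 → 1/6400 → 1/8000 — count the steps: 2 third-stops = 2/3 stop.

2/3 stop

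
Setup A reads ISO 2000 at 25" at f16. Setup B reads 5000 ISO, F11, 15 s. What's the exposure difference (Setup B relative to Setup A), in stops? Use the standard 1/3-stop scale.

Aperture: f/16 → f/14 → f/13 → f/11 — 1 stop larger aperture (brighter).
Shutter speed: 25 → 20 → 15 — 2/3 stop shorter (darker).
ISO: 2000 → 2500 → 3200 → 4000 → 5000 — 1 1/3 stops higher (brighter).
Net: +1 −2/3 +1 1/3 = +1 2/3 stops.

1 2/3 stops brighter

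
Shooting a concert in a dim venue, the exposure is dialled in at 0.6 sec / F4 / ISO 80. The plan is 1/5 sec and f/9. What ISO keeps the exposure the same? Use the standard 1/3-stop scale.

Shutter speed: 0.6 → 0.5 → 0.4 → 0.3 → 1/4 → 1/5 — 1 2/3 stops faster (darker).
Aperture: f/4 → f/4.5 → f/5 → f/5.6 → f/6.3 → f/7.1 → f/8 → f/9 — 2 1/3 stops narrower (darker).
Net change so far: 4 stops darker. Offset with the ISO: 80 → 100 → 125 → 160 → 200 → 250 → 320 → 400 → 500 → 640 → 800 → 1000 → 1250.

ISO 1250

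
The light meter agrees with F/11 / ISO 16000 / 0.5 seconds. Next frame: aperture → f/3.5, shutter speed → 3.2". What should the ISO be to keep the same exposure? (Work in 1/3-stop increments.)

ISO 250

Aperture: f/11 → f/10 → f/9 → f/8 → f/7.1 → f/6.3 → f/5.6 → f/5 → f/4.5 → f/4 → f/3.5 — 3 1/3 stops wider (brighter).
Shutter speed: 0.5 → 0.6 → 0.8 → 1 → 1.3 → 1.6 → 2 → 2.5 → 3.2 — 2 2/3 stops slower (brighter).
Net change so far: 6 stops brighter. Offset with the ISO: 16000 → 12800 → 10000 → 8000 → 6400 → 5000 → 4000 → 3200 → 2500 → 2000 → 1600 → 1250 → 1000 → 800 → 640 → 500 → 400 → 320 → 250.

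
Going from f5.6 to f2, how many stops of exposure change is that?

3 stops

f/5.6 → f/4 → f/2.8 → f/2 — count the steps: 3 stops.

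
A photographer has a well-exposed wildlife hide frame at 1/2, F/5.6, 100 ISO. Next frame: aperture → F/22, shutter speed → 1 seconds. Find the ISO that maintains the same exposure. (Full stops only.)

Aperture: f/5.6 → f/8 → f/11 → f/16 → f/22 — 4 stops narrower (darker).
Shutter speed: 1/2 → 1 — 1 stop slower (brighter).
Net change so far: 3 stops darker. Offset with the ISO: 100 → 200 → 400 → 800.

ISO 800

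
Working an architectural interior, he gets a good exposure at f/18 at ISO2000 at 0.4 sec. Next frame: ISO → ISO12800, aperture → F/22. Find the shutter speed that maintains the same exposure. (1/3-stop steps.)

ISO: 2000 → 2500 → 3200 → 4000 → 5000 → 6400 → 8000 → 10000 → 12800 — 2 2/3 stops higher (brighter).
Aperture: f/18 → f/20 → f/22 — 2/3 stop stopped down (darker).
Net change so far: 2 stops brighter. Offset with the shutter speed: 0.4 → 0.3 → 1/4 → 1/5 → 1/6 → 1/8 → 1/10.

1/10s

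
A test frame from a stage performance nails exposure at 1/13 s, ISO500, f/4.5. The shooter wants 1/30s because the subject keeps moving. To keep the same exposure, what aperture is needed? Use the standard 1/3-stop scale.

f/2.8

Shutter speed: 1/13 → 1/15 → 1/20 → 1/25 → 1/30 — 1 1/3 stops faster (darker).
Need 1 1/3 stops brighter from the aperture: f/4.5 → f/4 → f/3.5 → f/3.2 → f/2.8.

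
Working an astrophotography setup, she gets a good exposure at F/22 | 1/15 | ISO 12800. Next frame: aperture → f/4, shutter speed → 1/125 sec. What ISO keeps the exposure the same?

Aperture: f/22 → f/16 → f/11 → f/8 → f/5.6 → f/4 — 5 stops wider (brighter).
Shutter speed: 1/15 → 1/30 → 1/60 → 1/125 — 3 stops shorter (darker).
Net change so far: 2 stops brighter. Offset with the ISO: 12800 → 6400 → 3200.

ISO 3200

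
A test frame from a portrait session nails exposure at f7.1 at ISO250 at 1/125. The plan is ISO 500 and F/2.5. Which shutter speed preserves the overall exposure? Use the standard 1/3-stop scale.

1/2000s

ISO: 250 → 320 → 400 → 500 — 1 stop raised (brighter).
Aperture: f/7.1 → f/6.3 → f/5.6 → f/5 → f/4.5 → f/4 → f/3.5 → f/3.2 → f/2.8 → f/2.5 — 3 stops larger aperture (brighter).
Net change so far: 4 stops brighter. Offset with the shutter speed: 1/125 → 1/160 → 1/200 → 1/250 → 1/320 → 1/400 → 1/500 → 1/640 → 1/800 → 1/1000 → 1/1250 → 1/1600 → 1/2000.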